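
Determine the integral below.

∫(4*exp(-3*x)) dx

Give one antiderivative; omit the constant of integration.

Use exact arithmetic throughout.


Answer: -4*exp(-3*x)/3.


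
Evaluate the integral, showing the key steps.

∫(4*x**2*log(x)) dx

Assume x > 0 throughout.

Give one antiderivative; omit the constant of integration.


Step 1. Integrate ∫(4*x**2*log(x)) dx by parts with u = log(x), dv = (4*x**2) dx, so v = 4*x**3/3 [assuming x > 0]: now 4*x**3*log(x)/3 + ∫(-4*x**2/3) dx.
Step 2. Evaluate the standard form: now 4*x**3*log(x)/3 - 4*x**3/9.
Answer: 4*x**3*log(x)/3 - 4*x**3/9.


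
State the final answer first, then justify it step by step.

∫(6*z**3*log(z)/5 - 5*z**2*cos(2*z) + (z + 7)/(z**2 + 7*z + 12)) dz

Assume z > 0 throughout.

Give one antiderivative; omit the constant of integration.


The answer is 3*z**4*log(z)/10 - 3*z**4/40 - 5*z**2*sin(2*z)/2 - 5*z*cos(2*z)/2 + 4*log(z + 3) - 3*log(z + 4) + 5*sin(2*z)/4.
Step 1. Rewrite: now ∫(-5*z**2*cos(2*z)) dz + ∫(6*z**3*log(z)/5) dz + ∫((z + 7)/(z**2 + 7*z + 12)) dz.
Step 2. Decompose ∫((z + 7)/(z**2 + 7*z + 12)) dz by partial fractions, (z + 7)/(z**2 + 7*z + 12) = -3/(z + 4) + 4/(z + 3): now ∫(-5*z**2*cos(2*z)) dz + ∫(6*z**3*log(z)/5) dz + ∫(4/(z + 3)) dz + ∫(-3/(z + 4)) dz.
Step 3. Evaluate the standard form [assuming z > -3]: now 4*log(z + 3) + ∫(-5*z**2*cos(2*z)) dz + ∫(6*z**3*log(z)/5) dz + ∫(-3/(z + 4)) dz.
Step 4. Evaluate the standard form [assuming z > -4]: now 4*log(z + 3) - 3*log(z + 4) + ∫(-5*z**2*cos(2*z)) dz + ∫(6*z**3*log(z)/5) dz.
Step 5. Integrate ∫(-5*z**2*cos(2*z)) dz by parts with u = z**2, dv = (-5*cos(2*z)) dz, so v = -5*sin(2*z)/2: now -5*z**2*sin(2*z)/2 + 4*log(z + 3) - 3*log(z + 4) + ∫(5*z*sin(2*z)) dz + ∫(6*z**3*log(z)/5) dz.
Step 6. Integrate ∫(5*z*sin(2*z)) dz by parts with u = z, dv = (5*sin(2*z)) dz, so v = -5*cos(2*z)/2: now -5*z**2*sin(2*z)/2 - 5*z*cos(2*z)/2 + 4*log(z + 3) - 3*log(z + 4) + ∫(6*z**3*log(z)/5) dz + ∫(5*cos(2*z)/2) dz.
Step 7. Evaluate the standard form: now -5*z**2*sin(2*z)/2 - 5*z*cos(2*z)/2 + 4*log(z + 3) - 3*log(z + 4) + 5*sin(2*z)/4 + ∫(6*z**3*log(z)/5) dz.
Step 8. Integrate ∫(6*z**3*log(z)/5) dz by parts with u = log(z), dv = (6*z**3/5) dz, so v = 3*z**4/10 [assuming z > 0]: now 3*z**4*log(z)/10 - 5*z**2*sin(2*z)/2 - 5*z*cos(2*z)/2 + 4*log(z + 3) - 3*log(z + 4) + 5*sin(2*z)/4 + ∫(-3*z**3/10) dz.
Step 9. Evaluate the standard form: now 3*z**4*log(z)/10 - 3*z**4/40 - 5*z**2*sin(2*z)/2 - 5*z*cos(2*z)/2 + 4*log(z + 3) - 3*log(z + 4) + 5*sin(2*z)/4.
Answer: 3*z**4*log(z)/10 - 3*z**4/40 - 5*z**2*sin(2*z)/2 - 5*z*cos(2*z)/2 + 4*log(z + 3) - 3*log(z + 4) + 5*sin(2*z)/4.


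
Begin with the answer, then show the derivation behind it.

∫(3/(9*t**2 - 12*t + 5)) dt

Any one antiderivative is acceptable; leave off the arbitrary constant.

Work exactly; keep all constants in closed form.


The answer is atan(3*t - 2).
Step 1. Substitute u = 3*t - 2, turning ∫(3/(9*t**2 - 12*t + 5)) dt into ∫(1/(u**2 + 1)) du: now ∫(1/(u**2 + 1)) du.
Step 2. Evaluate the standard form: now atan(u).
Step 3. Substitute back u = 3*t - 2: now atan(3*t - 2).
Answer: atan(3*t - 2).


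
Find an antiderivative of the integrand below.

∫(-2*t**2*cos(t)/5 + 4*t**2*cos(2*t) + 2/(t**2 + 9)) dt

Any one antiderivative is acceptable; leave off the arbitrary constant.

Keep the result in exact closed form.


Answer: -2*t**2*sin(t)/5 + 2*t**2*sin(2*t) - 4*t*cos(t)/5 + 2*t*cos(2*t) + 4*sin(t)/5 - sin(2*t) + 2*atan(t/3)/3.


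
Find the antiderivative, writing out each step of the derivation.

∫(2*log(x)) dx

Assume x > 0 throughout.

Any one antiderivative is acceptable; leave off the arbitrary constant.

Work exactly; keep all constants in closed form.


Step 1. Integrate ∫(2*log(x)) dx by parts with u = log(x), dv = (2) dx, so v = 2*x [assuming x > 0]: now 2*x*log(x) + ∫(-2) dx.
Step 2. Evaluate the standard form: now 2*x*log(x) - 2*x.
Answer: 2*x*log(x) - 2*x.


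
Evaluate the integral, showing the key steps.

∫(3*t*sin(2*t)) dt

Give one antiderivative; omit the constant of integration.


Step 1. Integrate ∫(3*t*sin(2*t)) dt by parts with u = t, dv = (3*sin(2*t)) dt, so v = -3*cos(2*t)/2: now -3*t*cos(2*t)/2 + ∫(3*cos(2*t)/2) dt.
Step 2. Evaluate the standard form: now -3*t*cos(2*t)/2 + 3*sin(2*t)/4.
Answer: -3*t*cos(2*t)/2 + 3*sin(2*t)/4.


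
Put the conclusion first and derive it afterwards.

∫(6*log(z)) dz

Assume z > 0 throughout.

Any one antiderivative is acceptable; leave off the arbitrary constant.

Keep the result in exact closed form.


The answer is 6*z*log(z) - 6*z.
Step 1. Integrate ∫(6*log(z)) dz by parts with u = log(z), dv = (6) dz, so v = 6*z [assuming z > 0]: now 6*z*log(z) + ∫(-6) dz.
Step 2. Evaluate the standard form: now 6*z*log(z) - 6*z.
Answer: 6*z*log(z) - 6*z.


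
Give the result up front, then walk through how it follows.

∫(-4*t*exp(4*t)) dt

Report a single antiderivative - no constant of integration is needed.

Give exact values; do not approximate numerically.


The answer is -t*exp(4*t) + exp(4*t)/4.
Step 1. Integrate ∫(-4*t*exp(4*t)) dt by parts with u = t, dv = (-4*exp(4*t)) dt, so v = -exp(4*t): now -t*exp(4*t) + ∫(exp(4*t)) dt.
Step 2. Evaluate the standard form: now -t*exp(4*t) + exp(4*t)/4.
Answer: -t*exp(4*t) + exp(4*t)/4.


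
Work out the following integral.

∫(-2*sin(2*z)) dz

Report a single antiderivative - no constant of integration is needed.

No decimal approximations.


Answer: cos(2*z).


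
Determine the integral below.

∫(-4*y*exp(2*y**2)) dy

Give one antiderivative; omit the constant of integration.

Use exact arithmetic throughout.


Answer: -exp(2*y**2).


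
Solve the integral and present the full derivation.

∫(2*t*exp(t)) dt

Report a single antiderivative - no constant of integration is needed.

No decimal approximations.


Step 1. Integrate ∫(2*t*exp(t)) dt by parts with u = t, dv = (2*exp(t)) dt, so v = 2*exp(t): now 2*t*exp(t) + ∫(-2*exp(t)) dt.
Step 2. Evaluate the standard form: now 2*t*exp(t) - 2*exp(t).
Answer: 2*t*exp(t) - 2*exp(t).


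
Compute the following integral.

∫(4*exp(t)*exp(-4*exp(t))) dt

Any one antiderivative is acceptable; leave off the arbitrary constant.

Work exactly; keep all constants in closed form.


Answer: -exp(-4*exp(t)).


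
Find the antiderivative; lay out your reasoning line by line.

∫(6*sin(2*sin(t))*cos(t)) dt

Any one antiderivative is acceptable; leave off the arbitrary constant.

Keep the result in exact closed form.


Step 1. Substitute u = sin(t), turning ∫(6*sin(2*sin(t))*cos(t)) dt into ∫(6*sin(2*u)) du: now ∫(6*sin(2*u)) du.
Step 2. Evaluate the standard form: now -3*cos(2*u).
Step 3. Substitute back u = sin(t): now -3*cos(2*sin(t)).
Answer: -3*cos(2*sin(t)).


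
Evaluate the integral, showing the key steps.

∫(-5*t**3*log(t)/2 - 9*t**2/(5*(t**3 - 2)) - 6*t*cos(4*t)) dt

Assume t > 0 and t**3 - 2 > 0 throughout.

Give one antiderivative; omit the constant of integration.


Step 1. Rewrite: now ∫(-6*t*cos(4*t)) dt + ∫(-9*t**2/(5*(t**3 - 2))) dt + ∫(-5*t**3*log(t)/2) dt.
Step 2. Integrate ∫(-6*t*cos(4*t)) dt by parts with u = t, dv = (-6*cos(4*t)) dt, so v = -3*sin(4*t)/2: now -3*t*sin(4*t)/2 + ∫(-9*t**2/(5*(t**3 - 2))) dt + ∫(-5*t**3*log(t)/2) dt + ∫(3*sin(4*t)/2) dt.
Step 3. Evaluate the standard form: now -3*t*sin(4*t)/2 - 3*cos(4*t)/8 + ∫(-9*t**2/(5*(t**3 - 2))) dt + ∫(-5*t**3*log(t)/2) dt.
Step 4. Integrate ∫(-5*t**3*log(t)/2) dt by parts with u = log(t), dv = (-5*t**3/2) dt, so v = -5*t**4/8 [assuming t > 0]: now -5*t**4*log(t)/8 - 3*t*sin(4*t)/2 - 3*cos(4*t)/8 + ∫(5*t**3/8) dt + ∫(-9*t**2/(5*(t**3 - 2))) dt.
Step 5. Evaluate the standard form: now -5*t**4*log(t)/8 + 5*t**4/32 - 3*t*sin(4*t)/2 - 3*cos(4*t)/8 + ∫(-9*t**2/(5*(t**3 - 2))) dt.
Step 6. Substitute u = t**3 - 2, turning ∫(-9*t**2/(5*(t**3 - 2))) dt into ∫(-3/(5*u)) du: now -5*t**4*log(t)/8 + 5*t**4/32 - 3*t*sin(4*t)/2 - 3*cos(4*t)/8 + ∫(-3/(5*u)) du.
Step 7. Evaluate the standard form [assuming u > 0]: now -5*t**4*log(t)/8 + 5*t**4/32 - 3*t*sin(4*t)/2 - 3*log(u)/5 - 3*cos(4*t)/8.
Step 8. Substitute back u = t**3 - 2: now -5*t**4*log(t)/8 + 5*t**4/32 - 3*t*sin(4*t)/2 - 3*log(t**3 - 2)/5 - 3*cos(4*t)/8.
Answer: -5*t**4*log(t)/8 + 5*t**4/32 - 3*t*sin(4*t)/2 - 3*log(t**3 - 2)/5 - 3*cos(4*t)/8.


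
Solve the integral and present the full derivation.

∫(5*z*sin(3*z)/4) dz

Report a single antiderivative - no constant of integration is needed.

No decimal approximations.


Step 1. Integrate ∫(5*z*sin(3*z)/4) dz by parts with u = z, dv = (5*sin(3*z)/4) dz, so v = -5*cos(3*z)/12: now -5*z*cos(3*z)/12 + ∫(5*cos(3*z)/12) dz.
Step 2. Evaluate the standard form: now -5*z*cos(3*z)/12 + 5*sin(3*z)/36.
Answer: -5*z*cos(3*z)/12 + 5*sin(3*z)/36.


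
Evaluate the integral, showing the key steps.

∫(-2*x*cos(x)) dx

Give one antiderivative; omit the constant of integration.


Step 1. Integrate ∫(-2*x*cos(x)) dx by parts with u = x, dv = (-2*cos(x)) dx, so v = -2*sin(x): now -2*x*sin(x) + ∫(2*sin(x)) dx.
Step 2. Evaluate the standard form: now -2*x*sin(x) - 2*cos(x).
Answer: -2*x*sin(x) - 2*cos(x).


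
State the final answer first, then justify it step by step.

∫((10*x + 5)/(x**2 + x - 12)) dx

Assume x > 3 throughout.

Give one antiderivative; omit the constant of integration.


The answer is 5*log(x - 3) + 5*log(x + 4).
Step 1. Decompose ∫((10*x + 5)/(x**2 + x - 12)) dx by partial fractions, (10*x + 5)/(x**2 + x - 12) = 5/(x + 4) + 5/(x - 3): now ∫(5/(x - 3)) dx + ∫(5/(x + 4)) dx.
Step 2. Evaluate the standard form [assuming x > -4]: now 5*log(x + 4) + ∫(5/(x - 3)) dx.
Step 3. Evaluate the standard form [assuming x > 3]: now 5*log(x - 3) + 5*log(x + 4).
Answer: 5*log(x - 3) + 5*log(x + 4).


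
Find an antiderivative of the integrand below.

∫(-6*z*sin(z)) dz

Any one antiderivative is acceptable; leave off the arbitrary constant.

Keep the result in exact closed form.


Answer: 6*z*cos(z) - 6*sin(z).


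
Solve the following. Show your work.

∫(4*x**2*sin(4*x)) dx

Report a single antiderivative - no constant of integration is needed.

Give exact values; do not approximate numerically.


Step 1. Integrate ∫(4*x**2*sin(4*x)) dx by parts with u = x**2, dv = (4*sin(4*x)) dx, so v = -cos(4*x): now -x**2*cos(4*x) + ∫(2*x*cos(4*x)) dx.
Step 2. Integrate ∫(2*x*cos(4*x)) dx by parts with u = x, dv = (2*cos(4*x)) dx, so v = sin(4*x)/2: now -x**2*cos(4*x) + x*sin(4*x)/2 + ∫(-sin(4*x)/2) dx.
Step 3. Evaluate the standard form: now -x**2*cos(4*x) + x*sin(4*x)/2 + cos(4*x)/8.
Answer: -x**2*cos(4*x) + x*sin(4*x)/2 + cos(4*x)/8.


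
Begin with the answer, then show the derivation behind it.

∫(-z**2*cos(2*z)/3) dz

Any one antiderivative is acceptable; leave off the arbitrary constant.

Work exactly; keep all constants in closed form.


The answer is -z**2*sin(2*z)/6 - z*cos(2*z)/6 + sin(2*z)/12.
Step 1. Integrate ∫(-z**2*cos(2*z)/3) dz by parts with u = z**2, dv = (-cos(2*z)/3) dz, so v = -sin(2*z)/6: now -z**2*sin(2*z)/6 + ∫(z*sin(2*z)/3) dz.
Step 2. Integrate ∫(z*sin(2*z)/3) dz by parts with u = z, dv = (sin(2*z)/3) dz, so v = -cos(2*z)/6: now -z**2*sin(2*z)/6 - z*cos(2*z)/6 + ∫(cos(2*z)/6) dz.
Step 3. Evaluate the standard form: now -z**2*sin(2*z)/6 - z*cos(2*z)/6 + sin(2*z)/12.
Answer: -z**2*sin(2*z)/6 - z*cos(2*z)/6 + sin(2*z)/12.


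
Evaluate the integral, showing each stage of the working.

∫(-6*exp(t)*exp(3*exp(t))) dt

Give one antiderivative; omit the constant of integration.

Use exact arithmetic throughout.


Step 1. Substitute u = exp(t), turning ∫(-6*exp(t)*exp(3*exp(t))) dt into ∫(-6*exp(3*u)) du: now ∫(-6*exp(3*u)) du.
Step 2. Evaluate the standard form: now -2*exp(3*u).
Step 3. Substitute back u = exp(t): now -2*exp(3*exp(t)).
Answer: -2*exp(3*exp(t)).


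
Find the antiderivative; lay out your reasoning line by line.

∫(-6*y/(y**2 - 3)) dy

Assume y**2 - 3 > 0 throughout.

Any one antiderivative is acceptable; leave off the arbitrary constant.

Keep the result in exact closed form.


Step 1. Substitute u = y**2 - 3, turning ∫(-6*y/(y**2 - 3)) dy into ∫(-3/u) du: now ∫(-3/u) du.
Step 2. Evaluate the standard form [assuming u > 0]: now -3*log(u).
Step 3. Substitute back u = y**2 - 3: now -3*log(y**2 - 3).
Answer: -3*log(y**2 - 3).


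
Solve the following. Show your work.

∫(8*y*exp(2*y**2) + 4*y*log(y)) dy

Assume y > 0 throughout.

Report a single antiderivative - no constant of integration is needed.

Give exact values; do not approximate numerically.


Step 1. Rewrite: now ∫(8*y*exp(2*y**2)) dy + ∫(4*y*log(y)) dy.
Step 2. Substitute u = y**2, turning ∫(8*y*exp(2*y**2)) dy into ∫(4*exp(2*u)) du: now ∫(4*y*log(y)) dy + ∫(4*exp(2*u)) du.
Step 3. Evaluate the standard form: now 2*exp(2*u) + ∫(4*y*log(y)) dy.
Step 4. Substitute back u = y**2: now 2*exp(2*y**2) + ∫(4*y*log(y)) dy.
Step 5. Integrate ∫(4*y*log(y)) dy by parts with u = log(y), dv = (4*y) dy, so v = 2*y**2 [assuming y > 0]: now 2*y**2*log(y) + 2*exp(2*y**2) + ∫(-2*y) dy.
Step 6. Evaluate the standard form: now 2*y**2*log(y) - y**2 + 2*exp(2*y**2).
Answer: 2*y**2*log(y) - y**2 + 2*exp(2*y**2).


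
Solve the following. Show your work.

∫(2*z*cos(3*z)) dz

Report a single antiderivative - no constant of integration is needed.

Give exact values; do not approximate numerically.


Step 1. Integrate ∫(2*z*cos(3*z)) dz by parts with u = z, dv = (2*cos(3*z)) dz, so v = 2*sin(3*z)/3: now 2*z*sin(3*z)/3 + ∫(-2*sin(3*z)/3) dz.
Step 2. Evaluate the standard form: now 2*z*sin(3*z)/3 + 2*cos(3*z)/9.
Answer: 2*z*sin(3*z)/3 + 2*cos(3*z)/9.


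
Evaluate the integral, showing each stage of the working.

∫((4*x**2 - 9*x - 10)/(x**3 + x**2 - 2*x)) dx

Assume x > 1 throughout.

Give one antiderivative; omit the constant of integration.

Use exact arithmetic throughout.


Step 1. Decompose ∫((4*x**2 - 9*x - 10)/(x**3 + x**2 - 2*x)) dx by partial fractions, (4*x**2 - 9*x - 10)/(x**3 + x**2 - 2*x) = 4/(x + 2) - 5/(x - 1) + 5/x: now ∫(5/x) dx + ∫(-5/(x - 1)) dx + ∫(4/(x + 2)) dx.
Step 2. Evaluate the standard form [assuming x > 0]: now 5*log(x) + ∫(-5/(x - 1)) dx + ∫(4/(x + 2)) dx.
Step 3. Evaluate the standard form [assuming x > 1]: now 5*log(x) - 5*log(x - 1) + ∫(4/(x + 2)) dx.
Step 4. Evaluate the standard form [assuming x > -2]: now 5*log(x) - 5*log(x - 1) + 4*log(x + 2).
Answer: 5*log(x) - 5*log(x - 1) + 4*log(x + 2).


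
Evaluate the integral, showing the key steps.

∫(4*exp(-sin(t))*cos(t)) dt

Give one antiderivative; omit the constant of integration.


Step 1. Substitute u = sin(t), turning ∫(4*exp(-sin(t))*cos(t)) dt into ∫(4*exp(-u)) du: now ∫(4*exp(-u)) du.
Step 2. Evaluate the standard form: now -4*exp(-u).
Step 3. Substitute back u = sin(t): now -4*exp(-sin(t)).
Answer: -4*exp(-sin(t)).


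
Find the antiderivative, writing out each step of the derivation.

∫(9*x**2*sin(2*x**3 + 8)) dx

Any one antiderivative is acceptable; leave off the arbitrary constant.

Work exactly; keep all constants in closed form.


Step 1. Substitute u = x**3 + 4, turning ∫(9*x**2*sin(2*x**3 + 8)) dx into ∫(3*sin(2*u)) du: now ∫(3*sin(2*u)) du.
Step 2. Evaluate the standard form: now -3*cos(2*u)/2.
Step 3. Substitute back u = x**3 + 4: now -3*cos(2*x**3 + 8)/2.
Answer: -3*cos(2*x**3 + 8)/2.


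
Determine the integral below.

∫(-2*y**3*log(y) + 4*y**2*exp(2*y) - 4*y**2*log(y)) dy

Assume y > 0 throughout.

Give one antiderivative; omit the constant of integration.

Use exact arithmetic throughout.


Answer: -y**4*log(y)/2 + y**4/8 - 4*y**3*log(y)/3 + 4*y**3/9 + 2*y**2*exp(2*y) - 2*y*exp(2*y) + exp(2*y).


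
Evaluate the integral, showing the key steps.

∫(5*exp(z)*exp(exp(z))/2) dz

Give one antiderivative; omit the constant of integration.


Step 1. Substitute u = exp(z), turning ∫(5*exp(z)*exp(exp(z))/2) dz into ∫(5*exp(u)/2) du: now ∫(5*exp(u)/2) du.
Step 2. Evaluate the standard form: now 5*exp(u)/2.
Step 3. Substitute back u = exp(z): now 5*exp(exp(z))/2.
Answer: 5*exp(exp(z))/2.


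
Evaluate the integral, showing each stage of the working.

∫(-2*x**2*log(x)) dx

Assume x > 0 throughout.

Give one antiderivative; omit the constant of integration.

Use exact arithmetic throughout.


Step 1. Integrate ∫(-2*x**2*log(x)) dx by parts with u = log(x), dv = (-2*x**2) dx, so v = -2*x**3/3 [assuming x > 0]: now -2*x**3*log(x)/3 + ∫(2*x**2/3) dx.
Step 2. Evaluate the standard form: now -2*x**3*log(x)/3 + 2*x**3/9.
Answer: -2*x**3*log(x)/3 + 2*x**3/9.


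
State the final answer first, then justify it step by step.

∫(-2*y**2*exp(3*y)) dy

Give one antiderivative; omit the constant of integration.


The answer is -2*y**2*exp(3*y)/3 + 4*y*exp(3*y)/9 - 4*exp(3*y)/27.
Step 1. Integrate ∫(-2*y**2*exp(3*y)) dy by parts with u = y**2, dv = (-2*exp(3*y)) dy, so v = -2*exp(3*y)/3: now -2*y**2*exp(3*y)/3 + ∫(4*y*exp(3*y)/3) dy.
Step 2. Integrate ∫(4*y*exp(3*y)/3) dy by parts with u = y, dv = (4*exp(3*y)/3) dy, so v = 4*exp(3*y)/9: now -2*y**2*exp(3*y)/3 + 4*y*exp(3*y)/9 + ∫(-4*exp(3*y)/9) dy.
Step 3. Evaluate the standard form: now -2*y**2*exp(3*y)/3 + 4*y*exp(3*y)/9 - 4*exp(3*y)/27.
Answer: -2*y**2*exp(3*y)/3 + 4*y*exp(3*y)/9 - 4*exp(3*y)/27.


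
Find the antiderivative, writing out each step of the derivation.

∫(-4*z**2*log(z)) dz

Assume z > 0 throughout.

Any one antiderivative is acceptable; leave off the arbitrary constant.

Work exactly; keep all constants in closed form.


Step 1. Integrate ∫(-4*z**2*log(z)) dz by parts with u = log(z), dv = (-4*z**2) dz, so v = -4*z**3/3 [assuming z > 0]: now -4*z**3*log(z)/3 + ∫(4*z**2/3) dz.
Step 2. Evaluate the standard form: now -4*z**3*log(z)/3 + 4*z**3/9.
Answer: -4*z**3*log(z)/3 + 4*z**3/9.


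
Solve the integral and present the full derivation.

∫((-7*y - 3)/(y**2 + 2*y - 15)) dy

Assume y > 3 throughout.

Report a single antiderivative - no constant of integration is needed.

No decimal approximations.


Step 1. Decompose ∫((-7*y - 3)/(y**2 + 2*y - 15)) dy by partial fractions, (-7*y - 3)/(y**2 + 2*y - 15) = -4/(y + 5) - 3/(y - 3): now ∫(-3/(y - 3)) dy + ∫(-4/(y + 5)) dy.
Step 2. Evaluate the standard form [assuming y > -5]: now -4*log(y + 5) + ∫(-3/(y - 3)) dy.
Step 3. Evaluate the standard form [assuming y > 3]: now -3*log(y - 3) - 4*log(y + 5).
Answer: -3*log(y - 3) - 4*log(y + 5).


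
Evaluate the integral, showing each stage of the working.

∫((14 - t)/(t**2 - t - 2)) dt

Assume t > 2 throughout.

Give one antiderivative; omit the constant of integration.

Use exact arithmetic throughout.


Step 1. Decompose ∫((14 - t)/(t**2 - t - 2)) dt by partial fractions, (14 - t)/(t**2 - t - 2) = -5/(t + 1) + 4/(t - 2): now ∫(4/(t - 2)) dt + ∫(-5/(t + 1)) dt.
Step 2. Evaluate the standard form [assuming t > 2]: now 4*log(t - 2) + ∫(-5/(t + 1)) dt.
Step 3. Evaluate the standard form [assuming t > -1]: now 4*log(t - 2) - 5*log(t + 1).
Answer: 4*log(t - 2) - 5*log(t + 1).


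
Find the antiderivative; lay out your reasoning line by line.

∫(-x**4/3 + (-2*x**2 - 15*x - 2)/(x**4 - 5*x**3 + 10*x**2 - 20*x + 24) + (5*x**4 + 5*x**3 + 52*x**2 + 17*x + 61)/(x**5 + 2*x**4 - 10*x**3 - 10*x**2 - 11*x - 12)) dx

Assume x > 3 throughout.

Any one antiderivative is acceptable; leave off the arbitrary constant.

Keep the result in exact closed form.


Step 1. Rewrite: now ∫(-x**4/3) dx + ∫((-2*x**2 - 15*x - 2)/(x**4 - 5*x**3 + 10*x**2 - 20*x + 24)) dx + ∫((5*x**4 + 5*x**3 + 52*x**2 + 17*x + 61)/(x**5 + 2*x**4 - 10*x**3 - 10*x**2 - 11*x - 12)) dx.
Step 2. Decompose ∫((5*x**4 + 5*x**3 + 52*x**2 + 17*x + 61)/(x**5 + 2*x**4 - 10*x**3 - 10*x**2 - 11*x - 12)) dx by partial fractions, (5*x**4 + 5*x**3 + 52*x**2 + 17*x + 61)/(x**5 + 2*x**4 - 10*x**3 - 10*x**2 - 11*x - 12) = -1/(x**2 + 1) + 5/(x + 4) - 4/(x + 1) + 4/(x - 3): now ∫(-x**4/3) dx + ∫((-2*x**2 - 15*x - 2)/(x**4 - 5*x**3 + 10*x**2 - 20*x + 24)) dx + ∫(4/(x - 3)) dx + ∫(-4/(x + 1)) dx + ∫(5/(x + 4)) dx + ∫(-1/(x**2 + 1)) dx.
Step 3. Evaluate the standard form [assuming x > -1]: now -4*log(x + 1) + ∫(-x**4/3) dx + ∫((-2*x**2 - 15*x - 2)/(x**4 - 5*x**3 + 10*x**2 - 20*x + 24)) dx + ∫(4/(x - 3)) dx + ∫(5/(x + 4)) dx + ∫(-1/(x**2 + 1)) dx.
Step 4. Evaluate the standard form [assuming x > -4]: now -4*log(x + 1) + 5*log(x + 4) + ∫(-x**4/3) dx + ∫((-2*x**2 - 15*x - 2)/(x**4 - 5*x**3 + 10*x**2 - 20*x + 24)) dx + ∫(4/(x - 3)) dx + ∫(-1/(x**2 + 1)) dx.
Step 5. Evaluate the standard form [assuming x > 3]: now 4*log(x - 3) - 4*log(x + 1) + 5*log(x + 4) + ∫(-x**4/3) dx + ∫((-2*x**2 - 15*x - 2)/(x**4 - 5*x**3 + 10*x**2 - 20*x + 24)) dx + ∫(-1/(x**2 + 1)) dx.
Step 6. Evaluate the standard form: now 4*log(x - 3) - 4*log(x + 1) + 5*log(x + 4) - atan(x) + ∫(-x**4/3) dx + ∫((-2*x**2 - 15*x - 2)/(x**4 - 5*x**3 + 10*x**2 - 20*x + 24)) dx.
Step 7. Evaluate the standard form: now -x**5/15 + 4*log(x - 3) - 4*log(x + 1) + 5*log(x + 4) - atan(x) + ∫((-2*x**2 - 15*x - 2)/(x**4 - 5*x**3 + 10*x**2 - 20*x + 24)) dx.
Step 8. Decompose ∫((-2*x**2 - 15*x - 2)/(x**4 - 5*x**3 + 10*x**2 - 20*x + 24)) dx by partial fractions, (-2*x**2 - 15*x - 2)/(x**4 - 5*x**3 + 10*x**2 - 20*x + 24) = 3/(x**2 + 4) + 5/(x - 2) - 5/(x - 3): now -x**5/15 + 4*log(x - 3) - 4*log(x + 1) + 5*log(x + 4) - atan(x) + ∫(-5/(x - 3)) dx + ∫(5/(x - 2)) dx + ∫(3/(x**2 + 4)) dx.
Step 9. Evaluate the standard form [assuming x > 3]: now -x**5/15 - log(x - 3) - 4*log(x + 1) + 5*log(x + 4) - atan(x) + ∫(5/(x - 2)) dx + ∫(3/(x**2 + 4)) dx.
Step 10. Evaluate the standard form [assuming x > 2]: now -x**5/15 - log(x - 3) + 5*log(x - 2) - 4*log(x + 1) + 5*log(x + 4) - atan(x) + ∫(3/(x**2 + 4)) dx.
Step 11. Evaluate the standard form: now -x**5/15 - log(x - 3) + 5*log(x - 2) - 4*log(x + 1) + 5*log(x + 4) + 3*atan(x/2)/2 - atan(x).
Answer: -x**5/15 - log(x - 3) + 5*log(x - 2) - 4*log(x + 1) + 5*log(x + 4) + 3*atan(x/2)/2 - atan(x).


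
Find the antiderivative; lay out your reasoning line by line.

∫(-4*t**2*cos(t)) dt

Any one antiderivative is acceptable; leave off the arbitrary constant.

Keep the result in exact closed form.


Step 1. Integrate ∫(-4*t**2*cos(t)) dt by parts with u = t**2, dv = (-4*cos(t)) dt, so v = -4*sin(t): now -4*t**2*sin(t) + ∫(8*t*sin(t)) dt.
Step 2. Integrate ∫(8*t*sin(t)) dt by parts with u = t, dv = (8*sin(t)) dt, so v = -8*cos(t): now -4*t**2*sin(t) - 8*t*cos(t) + ∫(8*cos(t)) dt.
Step 3. Evaluate the standard form: now -4*t**2*sin(t) - 8*t*cos(t) + 8*sin(t).
Answer: -4*t**2*sin(t) - 8*t*cos(t) + 8*sin(t).


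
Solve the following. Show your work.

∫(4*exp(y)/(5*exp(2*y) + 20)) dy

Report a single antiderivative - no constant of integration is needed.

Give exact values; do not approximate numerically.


Step 1. Substitute u = exp(y), turning ∫(4*exp(y)/(5*exp(2*y) + 20)) dy into ∫(4/(5*(u**2 + 4))) du: now ∫(4/(5*(u**2 + 4))) du.
Step 2. Evaluate the standard form: now 2*atan(u/2)/5.
Step 3. Substitute back u = exp(y): now 2*atan(exp(y)/2)/5.
Answer: 2*atan(exp(y)/2)/5.


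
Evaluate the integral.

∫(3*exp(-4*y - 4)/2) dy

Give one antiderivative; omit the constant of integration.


Answer: -3*exp(-4*y - 4)/8.


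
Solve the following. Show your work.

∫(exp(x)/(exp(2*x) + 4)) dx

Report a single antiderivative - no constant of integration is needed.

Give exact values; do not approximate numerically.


Step 1. Substitute u = exp(x), turning ∫(exp(x)/(exp(2*x) + 4)) dx into ∫(1/(u**2 + 4)) du: now ∫(1/(u**2 + 4)) du.
Step 2. Evaluate the standard form: now atan(u/2)/2.
Step 3. Substitute back u = exp(x): now atan(exp(x)/2)/2.
Answer: atan(exp(x)/2)/2.


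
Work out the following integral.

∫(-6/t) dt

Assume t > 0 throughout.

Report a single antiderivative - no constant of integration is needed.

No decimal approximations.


Answer: -6*log(t).


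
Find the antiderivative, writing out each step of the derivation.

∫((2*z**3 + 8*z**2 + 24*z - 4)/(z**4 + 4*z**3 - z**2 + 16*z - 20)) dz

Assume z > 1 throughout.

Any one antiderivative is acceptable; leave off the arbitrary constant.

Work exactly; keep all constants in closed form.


Step 1. Decompose ∫((2*z**3 + 8*z**2 + 24*z - 4)/(z**4 + 4*z**3 - z**2 + 16*z - 20)) dz by partial fractions, (2*z**3 + 8*z**2 + 24*z - 4)/(z**4 + 4*z**3 - z**2 + 16*z - 20) = 4/(z**2 + 4) + 1/(z + 5) + 1/(z - 1): now ∫(1/(z - 1)) dz + ∫(1/(z + 5)) dz + ∫(4/(z**2 + 4)) dz.
Step 2. Evaluate the standard form [assuming z > -5]: now log(z + 5) + ∫(1/(z - 1)) dz + ∫(4/(z**2 + 4)) dz.
Step 3. Evaluate the standard form [assuming z > 1]: now log(z - 1) + log(z + 5) + ∫(4/(z**2 + 4)) dz.
Step 4. Evaluate the standard form: now log(z - 1) + log(z + 5) + 2*atan(z/2).
Answer: log(z - 1) + log(z + 5) + 2*atan(z/2).


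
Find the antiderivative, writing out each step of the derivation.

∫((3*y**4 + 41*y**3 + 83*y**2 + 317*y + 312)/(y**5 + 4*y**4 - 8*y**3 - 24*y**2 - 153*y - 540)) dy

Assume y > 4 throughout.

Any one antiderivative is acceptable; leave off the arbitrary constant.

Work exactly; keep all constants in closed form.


Step 1. Decompose ∫((3*y**4 + 41*y**3 + 83*y**2 + 317*y + 312)/(y**5 + 4*y**4 - 8*y**3 - 24*y**2 - 153*y - 540)) dy by partial fractions, (3*y**4 + 41*y**3 + 83*y**2 + 317*y + 312)/(y**5 + 4*y**4 - 8*y**3 - 24*y**2 - 153*y - 540) = 2/(y**2 + 9) - 4/(y + 5) + 3/(y + 3) + 4/(y - 4): now ∫(4/(y - 4)) dy + ∫(3/(y + 3)) dy + ∫(-4/(y + 5)) dy + ∫(2/(y**2 + 9)) dy.
Step 2. Evaluate the standard form [assuming y > 4]: now 4*log(y - 4) + ∫(3/(y + 3)) dy + ∫(-4/(y + 5)) dy + ∫(2/(y**2 + 9)) dy.
Step 3. Evaluate the standard form [assuming y > -5]: now 4*log(y - 4) - 4*log(y + 5) + ∫(3/(y + 3)) dy + ∫(2/(y**2 + 9)) dy.
Step 4. Evaluate the standard form [assuming y > -3]: now 4*log(y - 4) + 3*log(y + 3) - 4*log(y + 5) + ∫(2/(y**2 + 9)) dy.
Step 5. Evaluate the standard form: now 4*log(y - 4) + 3*log(y + 3) - 4*log(y + 5) + 2*atan(y/3)/3.
Answer: 4*log(y - 4) + 3*log(y + 3) - 4*log(y + 5) + 2*atan(y/3)/3.


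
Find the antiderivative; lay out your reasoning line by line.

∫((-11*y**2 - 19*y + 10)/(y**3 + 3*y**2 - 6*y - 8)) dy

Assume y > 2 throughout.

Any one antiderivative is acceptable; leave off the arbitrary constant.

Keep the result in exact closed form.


Step 1. Decompose ∫((-11*y**2 - 19*y + 10)/(y**3 + 3*y**2 - 6*y - 8)) dy by partial fractions, (-11*y**2 - 19*y + 10)/(y**3 + 3*y**2 - 6*y - 8) = -5/(y + 4) - 2/(y + 1) - 4/(y - 2): now ∫(-4/(y - 2)) dy + ∫(-2/(y + 1)) dy + ∫(-5/(y + 4)) dy.
Step 2. Evaluate the standard form [assuming y > -4]: now -5*log(y + 4) + ∫(-4/(y - 2)) dy + ∫(-2/(y + 1)) dy.
Step 3. Evaluate the standard form [assuming y > -1]: now -2*log(y + 1) - 5*log(y + 4) + ∫(-4/(y - 2)) dy.
Step 4. Evaluate the standard form [assuming y > 2]: now -4*log(y - 2) - 2*log(y + 1) - 5*log(y + 4).
Answer: -4*log(y - 2) - 2*log(y + 1) - 5*log(y + 4).


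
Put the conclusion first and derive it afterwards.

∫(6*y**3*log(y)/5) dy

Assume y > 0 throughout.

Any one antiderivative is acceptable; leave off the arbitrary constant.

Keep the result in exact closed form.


The answer is 3*y**4*log(y)/10 - 3*y**4/40.
Step 1. Integrate ∫(6*y**3*log(y)/5) dy by parts with u = log(y), dv = (6*y**3/5) dy, so v = 3*y**4/10 [assuming y > 0]: now 3*y**4*log(y)/10 + ∫(-3*y**3/10) dy.
Step 2. Evaluate the standard form: now 3*y**4*log(y)/10 - 3*y**4/40.
Answer: 3*y**4*log(y)/10 - 3*y**4/40.


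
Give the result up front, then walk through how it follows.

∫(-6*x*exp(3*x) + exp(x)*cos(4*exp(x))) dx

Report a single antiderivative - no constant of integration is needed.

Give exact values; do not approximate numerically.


The answer is -2*x*exp(3*x) + 2*exp(3*x)/3 + sin(4*exp(x))/4.
Step 1. Rewrite: now ∫(-6*x*exp(3*x)) dx + ∫(exp(x)*cos(4*exp(x))) dx.
Step 2. Substitute u = exp(x), turning ∫(exp(x)*cos(4*exp(x))) dx into ∫(cos(4*u)) du: now ∫(-6*x*exp(3*x)) dx + ∫(cos(4*u)) du.
Step 3. Evaluate the standard form: now sin(4*u)/4 + ∫(-6*x*exp(3*x)) dx.
Step 4. Substitute back u = exp(x): now sin(4*exp(x))/4 + ∫(-6*x*exp(3*x)) dx.
Step 5. Integrate ∫(-6*x*exp(3*x)) dx by parts with u = x, dv = (-6*exp(3*x)) dx, so v = -2*exp(3*x): now -2*x*exp(3*x) + sin(4*exp(x))/4 + ∫(2*exp(3*x)) dx.
Step 6. Evaluate the standard form: now -2*x*exp(3*x) + 2*exp(3*x)/3 + sin(4*exp(x))/4.
Answer: -2*x*exp(3*x) + 2*exp(3*x)/3 + sin(4*exp(x))/4.


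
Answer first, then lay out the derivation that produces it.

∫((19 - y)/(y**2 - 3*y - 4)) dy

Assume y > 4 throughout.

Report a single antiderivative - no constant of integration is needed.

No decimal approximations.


The answer is 3*log(y - 4) - 4*log(y + 1).
Step 1. Decompose ∫((19 - y)/(y**2 - 3*y - 4)) dy by partial fractions, (19 - y)/(y**2 - 3*y - 4) = -4/(y + 1) + 3/(y - 4): now ∫(3/(y - 4)) dy + ∫(-4/(y + 1)) dy.
Step 2. Evaluate the standard form [assuming y > -1]: now -4*log(y + 1) + ∫(3/(y - 4)) dy.
Step 3. Evaluate the standard form [assuming y > 4]: now 3*log(y - 4) - 4*log(y + 1).
Answer: 3*log(y - 4) - 4*log(y + 1).


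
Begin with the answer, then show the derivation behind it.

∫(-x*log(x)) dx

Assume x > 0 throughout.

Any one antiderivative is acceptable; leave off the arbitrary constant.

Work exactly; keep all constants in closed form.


The answer is -x**2*log(x)/2 + x**2/4.
Step 1. Integrate ∫(-x*log(x)) dx by parts with u = log(x), dv = (-x) dx, so v = -x**2/2 [assuming x > 0]: now -x**2*log(x)/2 + ∫(x/2) dx.
Step 2. Evaluate the standard form: now -x**2*log(x)/2 + x**2/4.
Answer: -x**2*log(x)/2 + x**2/4.


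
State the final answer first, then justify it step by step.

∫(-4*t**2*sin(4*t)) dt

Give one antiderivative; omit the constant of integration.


The answer is t**2*cos(4*t) - t*sin(4*t)/2 - cos(4*t)/8.
Step 1. Integrate ∫(-4*t**2*sin(4*t)) dt by parts with u = t**2, dv = (-4*sin(4*t)) dt, so v = cos(4*t): now t**2*cos(4*t) + ∫(-2*t*cos(4*t)) dt.
Step 2. Integrate ∫(-2*t*cos(4*t)) dt by parts with u = t, dv = (-2*cos(4*t)) dt, so v = -sin(4*t)/2: now t**2*cos(4*t) - t*sin(4*t)/2 + ∫(sin(4*t)/2) dt.
Step 3. Evaluate the standard form: now t**2*cos(4*t) - t*sin(4*t)/2 - cos(4*t)/8.
Answer: t**2*cos(4*t) - t*sin(4*t)/2 - cos(4*t)/8.


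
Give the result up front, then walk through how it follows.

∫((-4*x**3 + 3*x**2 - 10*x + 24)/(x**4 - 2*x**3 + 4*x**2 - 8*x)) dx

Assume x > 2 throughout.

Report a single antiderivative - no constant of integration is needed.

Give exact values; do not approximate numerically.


The answer is -3*log(x) - log(x - 2) - 3*atan(x/2)/2.
Step 1. Decompose ∫((-4*x**3 + 3*x**2 - 10*x + 24)/(x**4 - 2*x**3 + 4*x**2 - 8*x)) dx by partial fractions, (-4*x**3 + 3*x**2 - 10*x + 24)/(x**4 - 2*x**3 + 4*x**2 - 8*x) = -3/(x**2 + 4) - 1/(x - 2) - 3/x: now ∫(-3/x) dx + ∫(-1/(x - 2)) dx + ∫(-3/(x**2 + 4)) dx.
Step 2. Evaluate the standard form [assuming x > 2]: now -log(x - 2) + ∫(-3/x) dx + ∫(-3/(x**2 + 4)) dx.
Step 3. Evaluate the standard form [assuming x > 0]: now -3*log(x) - log(x - 2) + ∫(-3/(x**2 + 4)) dx.
Step 4. Evaluate the standard form: now -3*log(x) - log(x - 2) - 3*atan(x/2)/2.
Answer: -3*log(x) - log(x - 2) - 3*atan(x/2)/2.


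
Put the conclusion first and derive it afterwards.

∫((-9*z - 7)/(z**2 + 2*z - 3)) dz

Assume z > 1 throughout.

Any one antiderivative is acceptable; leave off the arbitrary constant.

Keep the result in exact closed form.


The answer is -4*log(z - 1) - 5*log(z + 3).
Step 1. Decompose ∫((-9*z - 7)/(z**2 + 2*z - 3)) dz by partial fractions, (-9*z - 7)/(z**2 + 2*z - 3) = -5/(z + 3) - 4/(z - 1): now ∫(-4/(z - 1)) dz + ∫(-5/(z + 3)) dz.
Step 2. Evaluate the standard form [assuming z > -3]: now -5*log(z + 3) + ∫(-4/(z - 1)) dz.
Step 3. Evaluate the standard form [assuming z > 1]: now -4*log(z - 1) - 5*log(z + 3).
Answer: -4*log(z - 1) - 5*log(z + 3).


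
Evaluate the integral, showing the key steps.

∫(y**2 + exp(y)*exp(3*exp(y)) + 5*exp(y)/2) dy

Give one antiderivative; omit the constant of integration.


Step 1. Rewrite: now ∫(y**2) dy + ∫(exp(y)*exp(3*exp(y))) dy + ∫(5*exp(y)/2) dy.
Step 2. Substitute u = exp(y), turning ∫(exp(y)*exp(3*exp(y))) dy into ∫(exp(3*u)) du: now ∫(y**2) dy + ∫(exp(3*u)) du + ∫(5*exp(y)/2) dy.
Step 3. Evaluate the standard form: now exp(3*u)/3 + ∫(y**2) dy + ∫(5*exp(y)/2) dy.
Step 4. Substitute back u = exp(y): now exp(3*exp(y))/3 + ∫(y**2) dy + ∫(5*exp(y)/2) dy.
Step 5. Evaluate the standard form: now y**3/3 + exp(3*exp(y))/3 + ∫(5*exp(y)/2) dy.
Step 6. Evaluate the standard form: now y**3/3 + 5*exp(y)/2 + exp(3*exp(y))/3.
Answer: y**3/3 + 5*exp(y)/2 + exp(3*exp(y))/3.


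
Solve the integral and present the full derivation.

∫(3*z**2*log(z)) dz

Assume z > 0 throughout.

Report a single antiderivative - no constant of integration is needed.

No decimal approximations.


Step 1. Integrate ∫(3*z**2*log(z)) dz by parts with u = log(z), dv = (3*z**2) dz, so v = z**3 [assuming z > 0]: now z**3*log(z) + ∫(-z**2) dz.
Step 2. Evaluate the standard form: now z**3*log(z) - z**3/3.
Answer: z**3*log(z) - z**3/3.


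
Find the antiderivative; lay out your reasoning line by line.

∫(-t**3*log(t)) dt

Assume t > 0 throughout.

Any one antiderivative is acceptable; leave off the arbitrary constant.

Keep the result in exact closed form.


Step 1. Integrate ∫(-t**3*log(t)) dt by parts with u = log(t), dv = (-t**3) dt, so v = -t**4/4 [assuming t > 0]: now -t**4*log(t)/4 + ∫(t**3/4) dt.
Step 2. Evaluate the standard form: now -t**4*log(t)/4 + t**4/16.
Answer: -t**4*log(t)/4 + t**4/16.


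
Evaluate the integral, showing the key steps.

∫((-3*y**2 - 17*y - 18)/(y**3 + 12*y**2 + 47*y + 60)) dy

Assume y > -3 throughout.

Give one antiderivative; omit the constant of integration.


Step 1. Decompose ∫((-3*y**2 - 17*y - 18)/(y**3 + 12*y**2 + 47*y + 60)) dy by partial fractions, (-3*y**2 - 17*y - 18)/(y**3 + 12*y**2 + 47*y + 60) = -4/(y + 5) - 2/(y + 4) + 3/(y + 3): now ∫(3/(y + 3)) dy + ∫(-2/(y + 4)) dy + ∫(-4/(y + 5)) dy.
Step 2. Evaluate the standard form [assuming y > -4]: now -2*log(y + 4) + ∫(3/(y + 3)) dy + ∫(-4/(y + 5)) dy.
Step 3. Evaluate the standard form [assuming y > -5]: now -2*log(y + 4) - 4*log(y + 5) + ∫(3/(y + 3)) dy.
Step 4. Evaluate the standard form [assuming y > -3]: now 3*log(y + 3) - 2*log(y + 4) - 4*log(y + 5).
Answer: 3*log(y + 3) - 2*log(y + 4) - 4*log(y + 5).


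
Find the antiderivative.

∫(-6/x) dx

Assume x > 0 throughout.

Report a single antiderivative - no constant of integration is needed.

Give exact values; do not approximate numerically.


Answer: -6*log(x).


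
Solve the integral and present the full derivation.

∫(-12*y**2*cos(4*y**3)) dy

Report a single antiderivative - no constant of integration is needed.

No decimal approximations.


Step 1. Substitute u = y**3, turning ∫(-12*y**2*cos(4*y**3)) dy into ∫(-4*cos(4*u)) du: now ∫(-4*cos(4*u)) du.
Step 2. Evaluate the standard form: now -sin(4*u).
Step 3. Substitute back u = y**3: now -sin(4*y**3).
Answer: -sin(4*y**3).


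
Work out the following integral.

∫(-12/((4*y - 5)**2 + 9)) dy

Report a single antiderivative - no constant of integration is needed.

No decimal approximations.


Answer: -atan(4*y/3 - 5/3).


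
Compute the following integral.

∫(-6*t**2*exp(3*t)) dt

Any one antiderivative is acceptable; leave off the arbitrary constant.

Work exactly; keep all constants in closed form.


Answer: -2*t**2*exp(3*t) + 4*t*exp(3*t)/3 - 4*exp(3*t)/9.


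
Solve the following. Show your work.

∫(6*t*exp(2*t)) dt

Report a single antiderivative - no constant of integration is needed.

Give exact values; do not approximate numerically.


Step 1. Integrate ∫(6*t*exp(2*t)) dt by parts with u = t, dv = (6*exp(2*t)) dt, so v = 3*exp(2*t): now 3*t*exp(2*t) + ∫(-3*exp(2*t)) dt.
Step 2. Evaluate the standard form: now 3*t*exp(2*t) - 3*exp(2*t)/2.
Answer: 3*t*exp(2*t) - 3*exp(2*t)/2.


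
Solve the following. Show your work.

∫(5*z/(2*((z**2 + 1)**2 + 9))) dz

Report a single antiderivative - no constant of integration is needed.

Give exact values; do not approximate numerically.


Step 1. Substitute u = z**2 + 1, turning ∫(5*z/(2*((z**2 + 1)**2 + 9))) dz into ∫(5/(4*(u**2 + 9))) du: now ∫(5/(4*(u**2 + 9))) du.
Step 2. Evaluate the standard form: now 5*atan(u/3)/12.
Step 3. Substitute back u = z**2 + 1: now 5*atan(z**2/3 + 1/3)/12.
Answer: 5*atan(z**2/3 + 1/3)/12.


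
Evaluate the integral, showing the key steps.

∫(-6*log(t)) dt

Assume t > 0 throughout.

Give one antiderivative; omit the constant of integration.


Step 1. Integrate ∫(-6*log(t)) dt by parts with u = log(t), dv = (-6) dt, so v = -6*t [assuming t > 0]: now -6*t*log(t) + ∫(6) dt.
Step 2. Evaluate the standard form: now -6*t*log(t) + 6*t.
Answer: -6*t*log(t) + 6*t.


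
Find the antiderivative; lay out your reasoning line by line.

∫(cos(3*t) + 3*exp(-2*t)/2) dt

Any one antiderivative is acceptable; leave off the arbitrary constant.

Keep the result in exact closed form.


Step 1. Rewrite: now ∫(3*exp(-2*t)/2) dt + ∫(cos(3*t)) dt.
Step 2. Evaluate the standard form: now ∫(cos(3*t)) dt - 3*exp(-2*t)/4.
Step 3. Evaluate the standard form: now sin(3*t)/3 - 3*exp(-2*t)/4.
Answer: sin(3*t)/3 - 3*exp(-2*t)/4.


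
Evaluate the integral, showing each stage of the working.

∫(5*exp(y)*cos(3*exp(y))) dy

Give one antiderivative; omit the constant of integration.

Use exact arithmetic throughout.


Step 1. Substitute u = exp(y), turning ∫(5*exp(y)*cos(3*exp(y))) dy into ∫(5*cos(3*u)) du: now ∫(5*cos(3*u)) du.
Step 2. Evaluate the standard form: now 5*sin(3*u)/3.
Step 3. Substitute back u = exp(y): now 5*sin(3*exp(y))/3.
Answer: 5*sin(3*exp(y))/3.


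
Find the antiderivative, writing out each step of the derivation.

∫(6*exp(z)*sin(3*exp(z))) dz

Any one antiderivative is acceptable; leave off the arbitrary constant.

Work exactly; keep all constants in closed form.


Step 1. Substitute u = exp(z), turning ∫(6*exp(z)*sin(3*exp(z))) dz into ∫(6*sin(3*u)) du: now ∫(6*sin(3*u)) du.
Step 2. Evaluate the standard form: now -2*cos(3*u).
Step 3. Substitute back u = exp(z): now -2*cos(3*exp(z)).
Answer: -2*cos(3*exp(z)).


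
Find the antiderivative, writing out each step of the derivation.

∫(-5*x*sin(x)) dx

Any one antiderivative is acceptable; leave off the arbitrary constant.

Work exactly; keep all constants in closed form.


Step 1. Integrate ∫(-5*x*sin(x)) dx by parts with u = x, dv = (-5*sin(x)) dx, so v = 5*cos(x): now 5*x*cos(x) + ∫(-5*cos(x)) dx.
Step 2. Evaluate the standard form: now 5*x*cos(x) - 5*sin(x).
Answer: 5*x*cos(x) - 5*sin(x).


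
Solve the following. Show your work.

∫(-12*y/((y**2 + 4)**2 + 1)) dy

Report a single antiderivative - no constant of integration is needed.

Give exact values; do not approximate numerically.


Step 1. Substitute u = y**2 + 4, turning ∫(-12*y/((y**2 + 4)**2 + 1)) dy into ∫(-6/(u**2 + 1)) du: now ∫(-6/(u**2 + 1)) du.
Step 2. Evaluate the standard form: now -6*atan(u).
Step 3. Substitute back u = y**2 + 4: now -6*atan(y**2 + 4).
Answer: -6*atan(y**2 + 4).


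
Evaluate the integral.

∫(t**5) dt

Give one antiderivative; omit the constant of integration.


Answer: t**6/6.


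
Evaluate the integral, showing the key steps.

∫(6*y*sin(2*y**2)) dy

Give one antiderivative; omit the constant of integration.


Step 1. Substitute u = y**2, turning ∫(6*y*sin(2*y**2)) dy into ∫(3*sin(2*u)) du: now ∫(3*sin(2*u)) du.
Step 2. Evaluate the standard form: now -3*cos(2*u)/2.
Step 3. Substitute back u = y**2: now -3*cos(2*y**2)/2.
Answer: -3*cos(2*y**2)/2.


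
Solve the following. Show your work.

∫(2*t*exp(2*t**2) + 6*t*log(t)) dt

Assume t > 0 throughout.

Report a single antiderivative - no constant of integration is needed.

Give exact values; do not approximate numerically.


Step 1. Rewrite: now ∫(2*t*exp(2*t**2)) dt + ∫(6*t*log(t)) dt.
Step 2. Integrate ∫(6*t*log(t)) dt by parts with u = log(t), dv = (6*t) dt, so v = 3*t**2 [assuming t > 0]: now 3*t**2*log(t) + ∫(-3*t) dt + ∫(2*t*exp(2*t**2)) dt.
Step 3. Evaluate the standard form: now 3*t**2*log(t) - 3*t**2/2 + ∫(2*t*exp(2*t**2)) dt.
Step 4. Substitute u = t**2, turning ∫(2*t*exp(2*t**2)) dt into ∫(exp(2*u)) du: now 3*t**2*log(t) - 3*t**2/2 + ∫(exp(2*u)) du.
Step 5. Evaluate the standard form: now 3*t**2*log(t) - 3*t**2/2 + exp(2*u)/2.
Step 6. Substitute back u = t**2: now 3*t**2*log(t) - 3*t**2/2 + exp(2*t**2)/2.
Answer: 3*t**2*log(t) - 3*t**2/2 + exp(2*t**2)/2.
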